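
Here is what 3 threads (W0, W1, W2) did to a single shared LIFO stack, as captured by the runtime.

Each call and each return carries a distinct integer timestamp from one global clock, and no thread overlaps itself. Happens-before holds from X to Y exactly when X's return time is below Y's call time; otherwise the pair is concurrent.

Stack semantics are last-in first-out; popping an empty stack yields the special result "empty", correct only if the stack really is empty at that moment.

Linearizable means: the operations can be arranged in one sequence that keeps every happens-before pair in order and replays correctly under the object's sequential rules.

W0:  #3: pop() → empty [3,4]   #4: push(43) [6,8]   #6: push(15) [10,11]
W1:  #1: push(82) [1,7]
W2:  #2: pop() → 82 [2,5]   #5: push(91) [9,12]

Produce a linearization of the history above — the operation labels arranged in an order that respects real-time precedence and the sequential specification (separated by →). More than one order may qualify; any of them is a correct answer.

1. #1 push(82), leaving stack <82>
2. #2 pop() → 82, leaving stack <>
3. #3 pop() → empty, leaving stack <>
4. #4 push(43), leaving stack <43>
5. #5 push(91), leaving stack <43,91>
6. #6 push(15), leaving stack <43,91,15>

#1 → #2 → #3 → #4 → #5 → #6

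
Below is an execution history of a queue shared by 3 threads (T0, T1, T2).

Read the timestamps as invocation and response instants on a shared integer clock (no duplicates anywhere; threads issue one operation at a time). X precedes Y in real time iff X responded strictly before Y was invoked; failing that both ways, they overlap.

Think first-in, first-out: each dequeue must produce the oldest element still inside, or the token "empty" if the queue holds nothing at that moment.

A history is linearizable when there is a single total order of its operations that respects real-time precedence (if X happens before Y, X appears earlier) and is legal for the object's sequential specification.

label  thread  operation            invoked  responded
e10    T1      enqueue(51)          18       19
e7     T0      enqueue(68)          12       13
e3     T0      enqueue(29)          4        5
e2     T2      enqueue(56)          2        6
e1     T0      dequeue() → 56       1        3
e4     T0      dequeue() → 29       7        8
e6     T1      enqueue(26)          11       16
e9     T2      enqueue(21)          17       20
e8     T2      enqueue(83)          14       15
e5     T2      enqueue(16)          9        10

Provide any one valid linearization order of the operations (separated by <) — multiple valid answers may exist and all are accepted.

e2 < e1 < e3 < e4 < e5 < e6 < e7 < e8 < e9 < e10

step 1: e2 enqueue(56) — queue <56>
step 2: e1 dequeue() → 56 — queue <>
step 3: e3 enqueue(29) — queue <29>
step 4: e4 dequeue() → 29 — queue <>
step 5: e5 enqueue(16) — queue <16>
step 6: e6 enqueue(26) — queue <16,26>
step 7: e7 enqueue(68) — queue <16,26,68>
step 8: e8 enqueue(83) — queue <16,26,68,83>
step 9: e9 enqueue(21) — queue <16,26,68,83,21>
step 10: e10 enqueue(51) — queue <16,26,68,83,21,51>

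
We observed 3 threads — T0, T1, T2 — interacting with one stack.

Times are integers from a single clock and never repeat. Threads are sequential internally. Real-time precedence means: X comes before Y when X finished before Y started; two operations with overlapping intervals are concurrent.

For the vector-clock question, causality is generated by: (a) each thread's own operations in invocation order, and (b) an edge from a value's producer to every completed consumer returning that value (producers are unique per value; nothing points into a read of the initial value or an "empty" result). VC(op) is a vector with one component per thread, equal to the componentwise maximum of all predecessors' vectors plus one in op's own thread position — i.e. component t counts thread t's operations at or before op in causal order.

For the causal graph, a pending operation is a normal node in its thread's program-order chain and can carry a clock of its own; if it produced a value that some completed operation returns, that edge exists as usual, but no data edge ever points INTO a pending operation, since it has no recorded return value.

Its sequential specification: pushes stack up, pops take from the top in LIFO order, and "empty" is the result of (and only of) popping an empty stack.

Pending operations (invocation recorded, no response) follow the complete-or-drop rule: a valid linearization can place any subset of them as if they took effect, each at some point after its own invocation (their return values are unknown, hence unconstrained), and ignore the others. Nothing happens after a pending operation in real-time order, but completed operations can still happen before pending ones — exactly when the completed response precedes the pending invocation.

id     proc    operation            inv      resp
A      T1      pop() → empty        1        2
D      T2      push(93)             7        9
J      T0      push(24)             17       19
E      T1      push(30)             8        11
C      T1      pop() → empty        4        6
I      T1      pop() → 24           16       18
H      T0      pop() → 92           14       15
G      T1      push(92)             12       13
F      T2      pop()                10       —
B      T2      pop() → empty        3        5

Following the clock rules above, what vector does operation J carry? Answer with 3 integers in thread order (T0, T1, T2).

(2, 4, 0)

B, invoked 3, has no incoming edges; only T2's bump applies → (0, 0, 1)
A, invoked 1, has no incoming edges; only T1's bump applies → (0, 1, 0)
from VC(B)=(0, 0, 1), D (invoked 7) maxes components and bumps T2 → (0, 0, 2)
from VC(A)=(0, 1, 0), C (invoked 4) maxes components and bumps T1 → (0, 2, 0)
from VC(D)=(0, 0, 2), F (invoked 10) maxes components and bumps T2 → (0, 0, 3)
from VC(C)=(0, 2, 0), E (invoked 8) maxes components and bumps T1 → (0, 3, 0)
from VC(E)=(0, 3, 0), G (invoked 12) maxes components and bumps T1 → (0, 4, 0)
from VC(G)=(0, 4, 0), H (invoked 14) maxes components and bumps T0 → (1, 4, 0)
from VC(H)=(1, 4, 0), J (invoked 17) maxes components and bumps T0 → (2, 4, 0)
from VC(G)=(0, 4, 0), VC(J)=(2, 4, 0), I (invoked 16) maxes components and bumps T1 → (2, 5, 0)
target: VC(J) = (2, 4, 0)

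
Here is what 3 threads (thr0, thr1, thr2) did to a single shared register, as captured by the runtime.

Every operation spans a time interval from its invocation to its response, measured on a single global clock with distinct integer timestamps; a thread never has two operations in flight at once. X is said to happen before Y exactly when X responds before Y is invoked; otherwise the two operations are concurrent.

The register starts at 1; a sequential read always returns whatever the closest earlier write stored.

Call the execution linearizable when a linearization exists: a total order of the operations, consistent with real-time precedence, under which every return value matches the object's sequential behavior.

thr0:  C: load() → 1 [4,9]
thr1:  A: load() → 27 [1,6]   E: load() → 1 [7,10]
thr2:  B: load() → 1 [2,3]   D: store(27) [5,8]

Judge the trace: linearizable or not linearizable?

prefix check: 1..9 passes, 1..10 fails once E's time-10 response joins
5 completed operations, 18 real-time-consistent orders — every register replay fails
sample order A, B, C, D, E stalls at step 1 — A load() → 27 has no legal effect
sample order A, B, C, E, D stalls at step 1 — A load() → 27 has no legal effect

not linearizable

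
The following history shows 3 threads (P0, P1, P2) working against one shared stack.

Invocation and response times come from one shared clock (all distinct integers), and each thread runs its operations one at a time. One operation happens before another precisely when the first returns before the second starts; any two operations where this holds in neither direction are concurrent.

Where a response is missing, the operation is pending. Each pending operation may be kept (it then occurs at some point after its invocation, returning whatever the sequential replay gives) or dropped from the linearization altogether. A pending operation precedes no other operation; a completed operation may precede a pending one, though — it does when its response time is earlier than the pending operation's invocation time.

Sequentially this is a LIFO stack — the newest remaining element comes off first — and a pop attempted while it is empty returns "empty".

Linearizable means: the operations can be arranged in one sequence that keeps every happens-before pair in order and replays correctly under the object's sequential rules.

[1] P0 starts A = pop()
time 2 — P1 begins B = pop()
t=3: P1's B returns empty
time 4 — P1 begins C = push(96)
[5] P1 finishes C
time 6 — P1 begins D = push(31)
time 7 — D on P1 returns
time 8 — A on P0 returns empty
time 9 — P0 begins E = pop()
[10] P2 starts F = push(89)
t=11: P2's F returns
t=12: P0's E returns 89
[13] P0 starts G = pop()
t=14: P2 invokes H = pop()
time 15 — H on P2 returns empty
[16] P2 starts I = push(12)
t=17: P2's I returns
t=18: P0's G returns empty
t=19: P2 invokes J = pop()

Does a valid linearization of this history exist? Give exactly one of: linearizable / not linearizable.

not linearizable

events 1..14 are fine; event 15 — the response of H at time 15 — makes the prefix non-linearizable
all 8 real-time-respecting orders fail — 7 completed stack operations, no legal replay
completion choices over the 1 pending operation (G) were checked; none helps
sample order A, B, C, D, E, F, H (pending dropped) stalls at step 5 — E pop() → 89 has no legal effect
sample order A, B, C, D, F, E, H (pending dropped) stalls at step 7 — H pop() → empty has no legal effect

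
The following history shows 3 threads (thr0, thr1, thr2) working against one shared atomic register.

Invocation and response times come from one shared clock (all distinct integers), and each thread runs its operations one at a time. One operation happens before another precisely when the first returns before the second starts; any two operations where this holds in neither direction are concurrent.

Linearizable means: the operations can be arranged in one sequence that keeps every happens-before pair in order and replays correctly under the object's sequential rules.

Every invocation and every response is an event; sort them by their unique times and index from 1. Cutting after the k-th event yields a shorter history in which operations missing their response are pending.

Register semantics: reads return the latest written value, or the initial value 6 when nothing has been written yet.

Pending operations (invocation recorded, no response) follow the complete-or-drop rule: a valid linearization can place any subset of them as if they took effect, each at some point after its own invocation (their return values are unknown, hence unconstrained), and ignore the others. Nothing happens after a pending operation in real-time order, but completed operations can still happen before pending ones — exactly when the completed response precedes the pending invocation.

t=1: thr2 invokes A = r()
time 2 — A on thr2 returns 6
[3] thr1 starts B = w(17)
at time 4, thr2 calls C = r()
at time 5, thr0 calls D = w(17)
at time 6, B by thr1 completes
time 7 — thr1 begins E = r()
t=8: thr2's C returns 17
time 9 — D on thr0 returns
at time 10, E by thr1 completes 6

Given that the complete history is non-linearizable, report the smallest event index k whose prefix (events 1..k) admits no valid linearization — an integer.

10

one valid order for events 1..9 is A, B, C, D:
step 1: A r() → 6 — value 6
step 2: B w(17) — value 17
step 3: C r() → 17 — value 17
step 4: D w(17) — value 17
with event 10 included (E responding at time 10), all real-time-consistent orders fail
e.g. A, B, C, D, E: illegal at step 5, since E r() → 6 cannot apply there
e.g. A, B, C, E, D: illegal at step 4, since E r() → 6 cannot apply there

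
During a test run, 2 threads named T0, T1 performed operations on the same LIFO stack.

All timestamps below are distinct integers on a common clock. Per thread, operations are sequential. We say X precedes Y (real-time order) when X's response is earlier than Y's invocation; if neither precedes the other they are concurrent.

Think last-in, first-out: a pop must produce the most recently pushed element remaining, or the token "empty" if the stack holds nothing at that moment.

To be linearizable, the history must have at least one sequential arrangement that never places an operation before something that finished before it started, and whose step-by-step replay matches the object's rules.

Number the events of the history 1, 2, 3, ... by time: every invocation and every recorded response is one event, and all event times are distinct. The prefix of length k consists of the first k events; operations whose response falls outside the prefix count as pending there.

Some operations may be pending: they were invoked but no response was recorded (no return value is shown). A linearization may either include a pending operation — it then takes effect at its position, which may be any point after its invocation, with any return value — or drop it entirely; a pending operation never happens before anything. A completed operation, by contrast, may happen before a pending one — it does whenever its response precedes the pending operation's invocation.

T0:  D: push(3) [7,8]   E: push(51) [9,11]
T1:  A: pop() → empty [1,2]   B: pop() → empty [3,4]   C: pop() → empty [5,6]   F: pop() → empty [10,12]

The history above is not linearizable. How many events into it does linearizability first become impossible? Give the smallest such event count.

12

a valid linearization of events 1..11 exists, for instance A, B, C, D, E:
1. A pop() → empty, leaving stack <>
2. B pop() → empty, leaving stack <>
3. C pop() → empty, leaving stack <>
4. D push(3), leaving stack <3>
5. E push(51), leaving stack <3,51>
with event 12 included (F responding at time 12), all real-time-consistent orders fail
take A, B, C, D, E, F: step 6 already fails, because F pop() → empty cannot occur there
take A, B, C, D, F, E: step 5 already fails, because F pop() → empty cannot occur there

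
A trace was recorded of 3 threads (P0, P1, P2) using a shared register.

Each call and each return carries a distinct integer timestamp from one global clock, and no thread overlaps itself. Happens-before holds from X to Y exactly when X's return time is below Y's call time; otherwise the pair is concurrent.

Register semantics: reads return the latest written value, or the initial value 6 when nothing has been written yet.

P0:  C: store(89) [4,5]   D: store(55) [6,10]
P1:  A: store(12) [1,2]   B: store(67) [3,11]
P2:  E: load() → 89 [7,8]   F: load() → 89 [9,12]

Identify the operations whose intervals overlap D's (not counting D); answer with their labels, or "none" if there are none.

D runs from 6 to 10; window-overlapping ops are concurrent
A [1,2]: before
B [3,11]: concurrent
C [4,5]: before
E [7,8]: concurrent
F [9,12]: concurrent

B, E, F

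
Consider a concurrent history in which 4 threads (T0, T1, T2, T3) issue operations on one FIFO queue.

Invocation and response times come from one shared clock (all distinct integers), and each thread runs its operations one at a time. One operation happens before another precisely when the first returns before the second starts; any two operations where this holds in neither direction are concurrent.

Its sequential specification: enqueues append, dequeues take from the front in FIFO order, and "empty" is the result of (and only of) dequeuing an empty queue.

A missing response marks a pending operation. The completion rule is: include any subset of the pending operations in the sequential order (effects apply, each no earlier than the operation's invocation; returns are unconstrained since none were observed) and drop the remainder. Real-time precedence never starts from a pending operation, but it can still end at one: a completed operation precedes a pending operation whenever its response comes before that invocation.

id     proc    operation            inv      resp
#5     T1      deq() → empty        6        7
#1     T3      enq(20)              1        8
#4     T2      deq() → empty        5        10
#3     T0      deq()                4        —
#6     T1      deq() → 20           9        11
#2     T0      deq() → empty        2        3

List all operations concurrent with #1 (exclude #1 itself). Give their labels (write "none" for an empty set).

concurrent with #1 ([1,8]): every op whose interval crosses 1..8
#2 [2,3]: concurrent
#3 [4,…): concurrent
#4 [5,10]: concurrent
#5 [6,7]: concurrent
#6 [9,11]: after

#2, #3, #4, #5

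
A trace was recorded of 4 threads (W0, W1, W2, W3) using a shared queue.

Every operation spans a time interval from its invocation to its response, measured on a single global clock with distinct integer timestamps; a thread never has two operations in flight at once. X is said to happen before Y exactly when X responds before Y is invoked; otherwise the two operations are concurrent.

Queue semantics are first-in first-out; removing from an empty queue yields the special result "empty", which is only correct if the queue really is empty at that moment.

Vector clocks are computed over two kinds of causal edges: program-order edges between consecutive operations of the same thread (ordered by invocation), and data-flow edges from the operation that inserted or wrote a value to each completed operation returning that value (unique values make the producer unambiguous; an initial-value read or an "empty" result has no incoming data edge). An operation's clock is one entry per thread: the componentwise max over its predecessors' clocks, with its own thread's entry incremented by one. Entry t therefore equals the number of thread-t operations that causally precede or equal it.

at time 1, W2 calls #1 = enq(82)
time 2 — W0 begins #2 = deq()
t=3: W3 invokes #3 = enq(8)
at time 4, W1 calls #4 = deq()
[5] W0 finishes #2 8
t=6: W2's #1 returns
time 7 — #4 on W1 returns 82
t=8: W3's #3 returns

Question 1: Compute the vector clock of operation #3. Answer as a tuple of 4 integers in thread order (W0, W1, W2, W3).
Answer: (0, 0, 0, 1)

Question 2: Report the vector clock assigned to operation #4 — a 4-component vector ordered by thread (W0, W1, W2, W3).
Answer: (0, 1, 1, 0)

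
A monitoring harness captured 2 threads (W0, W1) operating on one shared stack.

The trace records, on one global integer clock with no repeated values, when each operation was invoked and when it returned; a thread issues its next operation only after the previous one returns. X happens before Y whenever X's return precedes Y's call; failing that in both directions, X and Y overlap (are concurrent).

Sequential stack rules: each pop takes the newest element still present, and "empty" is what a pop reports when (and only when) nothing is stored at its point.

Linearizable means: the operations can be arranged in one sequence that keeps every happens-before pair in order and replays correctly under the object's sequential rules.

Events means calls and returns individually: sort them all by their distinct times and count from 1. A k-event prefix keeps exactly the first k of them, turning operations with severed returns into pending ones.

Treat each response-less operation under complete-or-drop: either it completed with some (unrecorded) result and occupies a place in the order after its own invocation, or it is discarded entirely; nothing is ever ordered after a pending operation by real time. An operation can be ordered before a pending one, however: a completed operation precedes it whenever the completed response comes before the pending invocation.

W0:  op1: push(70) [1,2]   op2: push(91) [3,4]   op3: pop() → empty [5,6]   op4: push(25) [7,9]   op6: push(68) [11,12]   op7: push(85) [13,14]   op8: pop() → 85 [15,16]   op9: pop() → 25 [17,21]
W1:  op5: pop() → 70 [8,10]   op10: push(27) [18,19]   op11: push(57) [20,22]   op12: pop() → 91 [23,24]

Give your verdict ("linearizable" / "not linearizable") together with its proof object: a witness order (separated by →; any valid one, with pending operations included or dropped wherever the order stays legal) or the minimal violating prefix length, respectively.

through event 5 a valid linearization exists; event 6 (op3 responding at time 6) ends that
one real-time candidate order over the 3 completed operations — the stack replay rejects it
e.g. op1, op2, op3: illegal at step 3, since op3 pop() → empty cannot apply there

not linearizable — minimal violating prefix: 6 events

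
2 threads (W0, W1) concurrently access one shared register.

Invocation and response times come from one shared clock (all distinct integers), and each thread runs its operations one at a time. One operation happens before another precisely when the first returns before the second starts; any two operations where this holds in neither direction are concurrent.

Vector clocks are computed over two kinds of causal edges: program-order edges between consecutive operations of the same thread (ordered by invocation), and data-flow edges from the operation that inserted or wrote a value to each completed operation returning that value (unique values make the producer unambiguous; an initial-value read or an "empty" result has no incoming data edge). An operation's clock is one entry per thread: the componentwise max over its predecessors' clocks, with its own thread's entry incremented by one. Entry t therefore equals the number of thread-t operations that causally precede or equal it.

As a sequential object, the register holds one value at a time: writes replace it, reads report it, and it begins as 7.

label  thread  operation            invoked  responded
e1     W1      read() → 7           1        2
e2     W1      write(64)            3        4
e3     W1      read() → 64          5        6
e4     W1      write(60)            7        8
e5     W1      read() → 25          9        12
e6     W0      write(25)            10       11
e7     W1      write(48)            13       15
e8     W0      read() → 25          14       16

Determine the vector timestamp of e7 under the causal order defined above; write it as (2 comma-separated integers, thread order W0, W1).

invoked at 1, e1 has no predecessors; its own W1 bump gives (0, 1)
invoked at 10, e6 has no predecessors; its own W0 bump gives (1, 0)
VC(e2, invoked at 3): max of VC(e1)=(0, 1), then +1 on thread W1 → (0, 2)
VC(e8, invoked at 14): max of VC(e6)=(1, 0), then +1 on thread W0 → (2, 0)
VC(e3, invoked at 5): max of VC(e2)=(0, 2), then +1 on thread W1 → (0, 3)
VC(e4, invoked at 7): max of VC(e3)=(0, 3), then +1 on thread W1 → (0, 4)
VC(e5, invoked at 9): max of VC(e4)=(0, 4), VC(e6)=(1, 0), then +1 on thread W1 → (1, 5)
VC(e7, invoked at 13): max of VC(e5)=(1, 5), then +1 on thread W1 → (1, 6)
target: VC(e7) = (1, 6)

(1, 6)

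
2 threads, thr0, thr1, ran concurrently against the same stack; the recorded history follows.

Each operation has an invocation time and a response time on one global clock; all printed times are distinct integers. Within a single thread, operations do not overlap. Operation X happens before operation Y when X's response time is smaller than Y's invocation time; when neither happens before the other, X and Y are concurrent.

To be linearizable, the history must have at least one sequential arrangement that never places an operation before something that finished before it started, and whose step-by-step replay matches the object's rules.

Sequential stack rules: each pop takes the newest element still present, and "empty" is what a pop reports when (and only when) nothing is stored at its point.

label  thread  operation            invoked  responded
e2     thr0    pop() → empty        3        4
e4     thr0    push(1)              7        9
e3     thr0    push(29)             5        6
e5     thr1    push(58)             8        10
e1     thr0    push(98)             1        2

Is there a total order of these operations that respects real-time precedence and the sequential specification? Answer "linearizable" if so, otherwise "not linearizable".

events 1..3 are fine; event 4 — the response of e2 at time 4 — makes the prefix non-linearizable
the completed operations (2 total) allow one real-time order; the stack replay rejects it
one such order, e1, e2, breaks at step 2 where e2 pop() → empty is illegal

not linearizable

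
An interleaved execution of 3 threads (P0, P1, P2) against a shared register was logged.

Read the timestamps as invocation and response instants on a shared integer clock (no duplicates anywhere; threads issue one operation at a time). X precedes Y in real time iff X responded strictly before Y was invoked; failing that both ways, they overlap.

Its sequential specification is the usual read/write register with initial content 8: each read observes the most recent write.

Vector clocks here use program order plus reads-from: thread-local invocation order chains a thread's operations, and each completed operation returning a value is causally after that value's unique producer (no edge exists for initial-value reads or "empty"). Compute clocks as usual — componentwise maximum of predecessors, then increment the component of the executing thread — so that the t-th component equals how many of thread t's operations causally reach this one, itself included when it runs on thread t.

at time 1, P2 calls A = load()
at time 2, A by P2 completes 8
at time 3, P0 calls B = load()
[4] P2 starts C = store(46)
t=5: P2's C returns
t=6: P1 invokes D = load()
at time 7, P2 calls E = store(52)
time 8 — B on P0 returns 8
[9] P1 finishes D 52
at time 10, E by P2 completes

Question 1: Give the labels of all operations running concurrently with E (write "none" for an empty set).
concurrent with E ([7,10]): every op whose interval crosses 7..10
A [1,2]: before
B [3,8]: concurrent
C [4,5]: before
D [6,9]: concurrent

B, D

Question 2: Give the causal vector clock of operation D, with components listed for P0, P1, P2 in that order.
A (invocation 1): nothing precedes it; P2's component alone gives (0, 0, 1)
B (invocation 3): nothing precedes it; P0's component alone gives (1, 0, 0)
C, invoked 4, takes VC(A)=(0, 0, 1) under max, adds 1 for P2 → (0, 0, 2)
E, invoked 7, takes VC(C)=(0, 0, 2) under max, adds 1 for P2 → (0, 0, 3)
D, invoked 6, takes VC(E)=(0, 0, 3) under max, adds 1 for P1 → (0, 1, 3)
target: VC(D) = (0, 1, 3)

(0, 1, 3)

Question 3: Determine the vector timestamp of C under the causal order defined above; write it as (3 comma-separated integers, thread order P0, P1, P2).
invoked at 1, A has no predecessors; its own P2 bump gives (0, 0, 1)
invoked at 3, B has no predecessors; its own P0 bump gives (1, 0, 0)
C (invocation 4): componentwise max over VC(A)=(0, 0, 1), +1 at P2, giving (0, 0, 2)
E (invocation 7): componentwise max over VC(C)=(0, 0, 2), +1 at P2, giving (0, 0, 3)
D (invocation 6): componentwise max over VC(E)=(0, 0, 3), +1 at P1, giving (0, 1, 3)
target: VC(C) = (0, 0, 2)

(0, 0, 2)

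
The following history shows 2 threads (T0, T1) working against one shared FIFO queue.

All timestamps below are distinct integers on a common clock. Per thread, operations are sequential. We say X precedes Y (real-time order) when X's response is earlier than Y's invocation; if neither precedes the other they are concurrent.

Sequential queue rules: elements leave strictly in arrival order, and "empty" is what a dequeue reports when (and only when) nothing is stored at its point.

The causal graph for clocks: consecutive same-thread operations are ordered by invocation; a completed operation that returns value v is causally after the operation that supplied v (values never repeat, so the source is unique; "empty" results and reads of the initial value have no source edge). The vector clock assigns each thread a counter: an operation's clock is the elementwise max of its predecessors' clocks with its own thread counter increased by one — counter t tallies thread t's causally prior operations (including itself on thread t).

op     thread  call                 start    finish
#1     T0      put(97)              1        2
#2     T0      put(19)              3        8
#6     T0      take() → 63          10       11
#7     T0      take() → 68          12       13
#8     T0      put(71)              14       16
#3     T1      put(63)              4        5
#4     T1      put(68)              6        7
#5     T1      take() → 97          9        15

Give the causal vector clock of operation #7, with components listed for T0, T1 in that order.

#3 (invocation 4): nothing precedes it; T1's component alone gives (0, 1)
#1 (invocation 1): nothing precedes it; T0's component alone gives (1, 0)
merge at #4 (invoked 6): VC(#3)=(0, 1), own-thread bump on T1 → (0, 2)
merge at #2 (invoked 3): VC(#1)=(1, 0), own-thread bump on T0 → (2, 0)
merge at #5 (invoked 9): VC(#1)=(1, 0), VC(#4)=(0, 2), own-thread bump on T1 → (1, 3)
merge at #6 (invoked 10): VC(#2)=(2, 0), VC(#3)=(0, 1), own-thread bump on T0 → (3, 1)
merge at #7 (invoked 12): VC(#4)=(0, 2), VC(#6)=(3, 1), own-thread bump on T0 → (4, 2)
merge at #8 (invoked 14): VC(#7)=(4, 2), own-thread bump on T0 → (5, 2)
target: VC(#7) = (4, 2)

(4, 2)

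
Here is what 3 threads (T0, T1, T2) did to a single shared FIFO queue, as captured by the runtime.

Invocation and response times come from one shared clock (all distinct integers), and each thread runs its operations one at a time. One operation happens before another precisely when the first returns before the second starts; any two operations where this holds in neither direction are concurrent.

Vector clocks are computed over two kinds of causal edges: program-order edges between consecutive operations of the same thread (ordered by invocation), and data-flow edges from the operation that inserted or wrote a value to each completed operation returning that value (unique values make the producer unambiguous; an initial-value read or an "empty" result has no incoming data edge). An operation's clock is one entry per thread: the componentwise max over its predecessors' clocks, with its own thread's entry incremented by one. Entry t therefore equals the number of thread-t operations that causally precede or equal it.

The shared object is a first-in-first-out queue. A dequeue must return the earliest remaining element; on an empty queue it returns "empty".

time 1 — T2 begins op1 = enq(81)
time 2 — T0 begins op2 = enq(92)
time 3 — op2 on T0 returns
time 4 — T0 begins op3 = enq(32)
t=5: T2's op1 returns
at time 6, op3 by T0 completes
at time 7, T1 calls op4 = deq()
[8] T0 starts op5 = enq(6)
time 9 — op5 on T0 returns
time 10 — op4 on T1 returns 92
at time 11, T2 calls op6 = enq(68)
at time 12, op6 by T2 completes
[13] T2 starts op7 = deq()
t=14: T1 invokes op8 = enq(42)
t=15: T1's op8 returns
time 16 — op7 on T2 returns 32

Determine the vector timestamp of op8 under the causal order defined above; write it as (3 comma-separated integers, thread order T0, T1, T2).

(1, 2, 0)

no predecessors for op1 (invoked 1): T2 increments from zero → (0, 0, 1)
no predecessors for op2 (invoked 2): T0 increments from zero → (1, 0, 0)
merge at op6 (invoked 11): VC(op1)=(0, 0, 1), own-thread bump on T2 → (0, 0, 2)
merge at op4 (invoked 7): VC(op2)=(1, 0, 0), own-thread bump on T1 → (1, 1, 0)
merge at op3 (invoked 4): VC(op2)=(1, 0, 0), own-thread bump on T0 → (2, 0, 0)
merge at op8 (invoked 14): VC(op4)=(1, 1, 0), own-thread bump on T1 → (1, 2, 0)
merge at op5 (invoked 8): VC(op3)=(2, 0, 0), own-thread bump on T0 → (3, 0, 0)
merge at op7 (invoked 13): VC(op3)=(2, 0, 0), VC(op6)=(0, 0, 2), own-thread bump on T2 → (2, 0, 3)
target: VC(op8) = (1, 2, 0)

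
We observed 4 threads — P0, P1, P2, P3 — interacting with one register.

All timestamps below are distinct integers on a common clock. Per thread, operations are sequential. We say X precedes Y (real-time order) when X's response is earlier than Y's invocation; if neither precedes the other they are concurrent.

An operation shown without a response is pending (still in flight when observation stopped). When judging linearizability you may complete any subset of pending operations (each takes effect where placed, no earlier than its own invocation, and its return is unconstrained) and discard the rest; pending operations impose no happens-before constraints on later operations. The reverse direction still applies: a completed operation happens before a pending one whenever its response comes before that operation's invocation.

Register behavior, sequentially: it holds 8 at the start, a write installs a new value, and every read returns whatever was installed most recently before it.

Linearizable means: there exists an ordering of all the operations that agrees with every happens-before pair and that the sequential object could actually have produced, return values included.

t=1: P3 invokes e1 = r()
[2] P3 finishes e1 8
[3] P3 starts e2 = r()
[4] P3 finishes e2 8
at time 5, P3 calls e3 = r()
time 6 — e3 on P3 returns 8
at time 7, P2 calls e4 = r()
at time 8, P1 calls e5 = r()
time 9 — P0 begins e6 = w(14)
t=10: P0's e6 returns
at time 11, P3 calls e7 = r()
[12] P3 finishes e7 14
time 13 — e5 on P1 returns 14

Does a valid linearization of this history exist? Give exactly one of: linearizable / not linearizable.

a witness: e1, e2, e3, e4, e6, e5, e7
1. e1 r() → 8, leaving value 8
2. e2 r() → 8, leaving value 8
3. e3 r() → 8, leaving value 8
4. e4 r() (pending, included), leaving value 8
5. e6 w(14), leaving value 14
6. e5 r() → 14, leaving value 14
7. e7 r() → 14, leaving value 14

linearizable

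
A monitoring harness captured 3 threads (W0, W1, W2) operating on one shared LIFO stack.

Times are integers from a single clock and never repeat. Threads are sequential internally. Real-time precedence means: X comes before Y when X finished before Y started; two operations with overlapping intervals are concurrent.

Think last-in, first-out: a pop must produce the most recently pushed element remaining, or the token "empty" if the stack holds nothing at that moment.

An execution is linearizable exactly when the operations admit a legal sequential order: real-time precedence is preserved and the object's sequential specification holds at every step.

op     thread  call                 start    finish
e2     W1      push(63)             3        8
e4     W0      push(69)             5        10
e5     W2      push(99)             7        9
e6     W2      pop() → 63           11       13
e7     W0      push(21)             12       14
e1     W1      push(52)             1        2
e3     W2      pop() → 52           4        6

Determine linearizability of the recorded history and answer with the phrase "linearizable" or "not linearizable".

a witness: e1, e3, e4, e5, e2, e6, e7
1. e1 push(52), leaving stack <52>
2. e3 pop() → 52, leaving stack <>
3. e4 push(69), leaving stack <69>
4. e5 push(99), leaving stack <69,99>
5. e2 push(63), leaving stack <69,99,63>
6. e6 pop() → 63, leaving stack <69,99>
7. e7 push(21), leaving stack <69,99,21>

linearizable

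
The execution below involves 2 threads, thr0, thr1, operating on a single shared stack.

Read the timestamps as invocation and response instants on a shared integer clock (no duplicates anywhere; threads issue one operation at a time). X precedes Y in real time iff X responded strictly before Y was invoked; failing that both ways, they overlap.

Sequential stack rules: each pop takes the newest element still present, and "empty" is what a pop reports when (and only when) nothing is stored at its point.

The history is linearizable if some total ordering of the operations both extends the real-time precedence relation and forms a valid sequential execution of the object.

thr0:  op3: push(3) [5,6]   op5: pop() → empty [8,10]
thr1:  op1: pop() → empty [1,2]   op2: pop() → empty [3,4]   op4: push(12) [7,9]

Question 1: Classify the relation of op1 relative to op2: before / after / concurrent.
before

op1 spans [1,2], op2 spans [3,4]
resp(op1)=2 < inv(op2)=3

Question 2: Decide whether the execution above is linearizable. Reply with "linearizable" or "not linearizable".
not linearizable

through event 9 a valid linearization exists; event 10 (op5 responding at time 10) ends that
2 orders of the 5 completed stack ops respect real time; none is legal
e.g. op1, op2, op3, op4, op5: illegal at step 5, since op5 pop() → empty cannot apply there
e.g. op1, op2, op3, op5, op4: illegal at step 4, since op5 pop() → empty cannot apply there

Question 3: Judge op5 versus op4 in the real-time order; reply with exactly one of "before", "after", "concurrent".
concurrent

op5 spans [8,10], op4 spans [7,9]
the intervals overlap in both directions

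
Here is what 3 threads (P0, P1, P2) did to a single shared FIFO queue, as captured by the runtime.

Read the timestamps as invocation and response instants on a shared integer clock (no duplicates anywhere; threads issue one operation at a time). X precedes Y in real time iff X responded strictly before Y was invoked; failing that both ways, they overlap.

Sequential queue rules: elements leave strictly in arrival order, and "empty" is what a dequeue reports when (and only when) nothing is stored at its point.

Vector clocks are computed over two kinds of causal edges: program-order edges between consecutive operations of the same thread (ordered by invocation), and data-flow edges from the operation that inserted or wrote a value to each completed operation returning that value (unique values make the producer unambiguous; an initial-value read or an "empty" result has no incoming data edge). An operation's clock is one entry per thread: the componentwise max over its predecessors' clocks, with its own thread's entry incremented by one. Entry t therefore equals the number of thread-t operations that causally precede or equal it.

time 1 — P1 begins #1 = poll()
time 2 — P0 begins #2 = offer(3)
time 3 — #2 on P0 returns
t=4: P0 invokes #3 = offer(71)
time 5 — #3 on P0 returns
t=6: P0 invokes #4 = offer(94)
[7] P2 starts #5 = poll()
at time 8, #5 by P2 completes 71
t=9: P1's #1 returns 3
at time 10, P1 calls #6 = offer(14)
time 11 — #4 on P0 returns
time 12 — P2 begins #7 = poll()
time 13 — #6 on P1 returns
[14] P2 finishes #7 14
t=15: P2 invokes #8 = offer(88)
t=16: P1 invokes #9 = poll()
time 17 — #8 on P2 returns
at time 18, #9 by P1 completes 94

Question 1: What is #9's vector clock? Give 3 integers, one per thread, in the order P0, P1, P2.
(3, 3, 0)

VC(#2, invoked at 2): no causal predecessors; +1 on P0 → (1, 0, 0)
#1 (invocation 1): componentwise max over VC(#2)=(1, 0, 0), +1 at P1, giving (1, 1, 0)
#3 (invocation 4): componentwise max over VC(#2)=(1, 0, 0), +1 at P0, giving (2, 0, 0)
#6 (invocation 10): componentwise max over VC(#1)=(1, 1, 0), +1 at P1, giving (1, 2, 0)
#5 (invocation 7): componentwise max over VC(#3)=(2, 0, 0), +1 at P2, giving (2, 0, 1)
#4 (invocation 6): componentwise max over VC(#3)=(2, 0, 0), +1 at P0, giving (3, 0, 0)
#7 (invocation 12): componentwise max over VC(#5)=(2, 0, 1), VC(#6)=(1, 2, 0), +1 at P2, giving (2, 2, 2)
#9 (invocation 16): componentwise max over VC(#4)=(3, 0, 0), VC(#6)=(1, 2, 0), +1 at P1, giving (3, 3, 0)
#8 (invocation 15): componentwise max over VC(#7)=(2, 2, 2), +1 at P2, giving (2, 2, 3)
target: VC(#9) = (3, 3, 0)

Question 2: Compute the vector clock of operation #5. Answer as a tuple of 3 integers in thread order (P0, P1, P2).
(2, 0, 1)

#2 (invocation 2): nothing precedes it; P0's component alone gives (1, 0, 0)
#1, invoked 1, takes VC(#2)=(1, 0, 0) under max, adds 1 for P1 → (1, 1, 0)
#3, invoked 4, takes VC(#2)=(1, 0, 0) under max, adds 1 for P0 → (2, 0, 0)
#6, invoked 10, takes VC(#1)=(1, 1, 0) under max, adds 1 for P1 → (1, 2, 0)
#5, invoked 7, takes VC(#3)=(2, 0, 0) under max, adds 1 for P2 → (2, 0, 1)
#4, invoked 6, takes VC(#3)=(2, 0, 0) under max, adds 1 for P0 → (3, 0, 0)
#7, invoked 12, takes VC(#5)=(2, 0, 1), VC(#6)=(1, 2, 0) under max, adds 1 for P2 → (2, 2, 2)
#9, invoked 16, takes VC(#4)=(3, 0, 0), VC(#6)=(1, 2, 0) under max, adds 1 for P1 → (3, 3, 0)
#8, invoked 15, takes VC(#7)=(2, 2, 2) under max, adds 1 for P2 → (2, 2, 3)
target: VC(#5) = (2, 0, 1)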